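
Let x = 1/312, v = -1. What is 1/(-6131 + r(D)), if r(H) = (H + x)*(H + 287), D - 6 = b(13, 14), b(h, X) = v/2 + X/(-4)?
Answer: -312/1732247 ≈ -0.00018011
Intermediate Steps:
x = 1/312 ≈ 0.0032051
b(h, X) = -½ - X/4 (b(h, X) = -1/2 + X/(-4) = -1*½ + X*(-¼) = -½ - X/4)
D = 2 (D = 6 + (-½ - ¼*14) = 6 + (-½ - 7/2) = 6 - 4 = 2)
r(H) = (287 + H)*(1/312 + H) (r(H) = (H + 1/312)*(H + 287) = (1/312 + H)*(287 + H) = (287 + H)*(1/312 + H))
1/(-6131 + r(D)) = 1/(-6131 + (287/312 + 2² + (89545/312)*2)) = 1/(-6131 + (287/312 + 4 + 89545/156)) = 1/(-6131 + 180625/312) = 1/(-1732247/312) = -312/1732247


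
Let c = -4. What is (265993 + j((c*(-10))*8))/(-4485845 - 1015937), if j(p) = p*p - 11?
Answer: -184191/2750891 ≈ -0.066957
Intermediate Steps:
j(p) = -11 + p**2 (j(p) = p**2 - 11 = -11 + p**2)
(265993 + j((c*(-10))*8))/(-4485845 - 1015937) = (265993 + (-11 + (-4*(-10)*8)**2))/(-4485845 - 1015937) = (265993 + (-11 + (40*8)**2))/(-5501782) = (265993 + (-11 + 320**2))*(-1/5501782) = (265993 + (-11 + 102400))*(-1/5501782) = (265993 + 102389)*(-1/5501782) = 368382*(-1/5501782) = -184191/2750891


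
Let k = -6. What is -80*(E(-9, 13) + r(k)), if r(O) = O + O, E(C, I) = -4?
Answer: 1280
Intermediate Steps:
r(O) = 2*O
-80*(E(-9, 13) + r(k)) = -80*(-4 + 2*(-6)) = -80*(-4 - 12) = -80*(-16) = 1280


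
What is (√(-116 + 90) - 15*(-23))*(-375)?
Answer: -129375 - 375*I*√26 ≈ -1.2938e+5 - 1912.1*I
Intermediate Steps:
(√(-116 + 90) - 15*(-23))*(-375) = (√(-26) + 345)*(-375) = (I*√26 + 345)*(-375) = (345 + I*√26)*(-375) = -129375 - 375*I*√26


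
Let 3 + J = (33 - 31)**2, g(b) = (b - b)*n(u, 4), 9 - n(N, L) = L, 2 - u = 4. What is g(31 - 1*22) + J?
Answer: 1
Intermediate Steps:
u = -2 (u = 2 - 1*4 = 2 - 4 = -2)
n(N, L) = 9 - L
g(b) = 0 (g(b) = (b - b)*(9 - 1*4) = 0*(9 - 4) = 0*5 = 0)
J = 1 (J = -3 + (33 - 31)**2 = -3 + 2**2 = -3 + 4 = 1)
g(31 - 1*22) + J = 0 + 1 = 1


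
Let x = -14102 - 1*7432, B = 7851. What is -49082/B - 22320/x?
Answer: -146949578/28177239 ≈ -5.2152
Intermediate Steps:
x = -21534 (x = -14102 - 7432 = -21534)
-49082/B - 22320/x = -49082/7851 - 22320/(-21534) = -49082*1/7851 - 22320*(-1/21534) = -49082/7851 + 3720/3589 = -146949578/28177239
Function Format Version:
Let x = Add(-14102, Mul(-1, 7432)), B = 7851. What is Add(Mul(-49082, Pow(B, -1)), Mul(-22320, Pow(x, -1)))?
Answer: Rational(-146949578, 28177239) ≈ -5.2152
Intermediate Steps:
x = -21534 (x = Add(-14102, -7432) = -21534)
Add(Mul(-49082, Pow(B, -1)), Mul(-22320, Pow(x, -1))) = Add(Mul(-49082, Pow(7851, -1)), Mul(-22320, Pow(-21534, -1))) = Add(Mul(-49082, Rational(1, 7851)), Mul(-22320, Rational(-1, 21534))) = Add(Rational(-49082, 7851), Rational(3720, 3589)) = Rational(-146949578, 28177239)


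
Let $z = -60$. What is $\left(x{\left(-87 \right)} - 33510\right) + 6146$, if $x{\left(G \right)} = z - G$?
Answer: $-27337$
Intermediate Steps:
$x{\left(G \right)} = -60 - G$
$\left(x{\left(-87 \right)} - 33510\right) + 6146 = \left(\left(-60 - -87\right) - 33510\right) + 6146 = \left(\left(-60 + 87\right) - 33510\right) + 6146 = \left(27 - 33510\right) + 6146 = -33483 + 6146 = -27337$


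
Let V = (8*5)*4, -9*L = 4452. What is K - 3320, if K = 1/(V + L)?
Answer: -3333283/1004 ≈ -3320.0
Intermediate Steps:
L = -1484/3 (L = -⅑*4452 = -1484/3 ≈ -494.67)
V = 160 (V = 40*4 = 160)
K = -3/1004 (K = 1/(160 - 1484/3) = 1/(-1004/3) = -3/1004 ≈ -0.0029880)
K - 3320 = -3/1004 - 3320 = -3333283/1004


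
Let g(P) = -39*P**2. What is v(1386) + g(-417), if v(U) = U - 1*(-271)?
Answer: -6780014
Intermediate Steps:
v(U) = 271 + U (v(U) = U + 271 = 271 + U)
v(1386) + g(-417) = (271 + 1386) - 39*(-417)**2 = 1657 - 39*173889 = 1657 - 6781671 = -6780014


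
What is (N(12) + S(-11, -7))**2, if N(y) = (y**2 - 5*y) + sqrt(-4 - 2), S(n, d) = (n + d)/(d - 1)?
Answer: 118929/16 + 345*I*sqrt(6)/2 ≈ 7433.1 + 422.54*I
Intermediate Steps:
S(n, d) = (d + n)/(-1 + d)
N(y) = y**2 - 5*y + I*sqrt(6) (N(y) = (y**2 - 5*y) + sqrt(-6) = (y**2 - 5*y) + I*sqrt(6) = y**2 - 5*y + I*sqrt(6))
(N(12) + S(-11, -7))**2 = ((12**2 - 5*12 + I*sqrt(6)) + (-7 - 11)/(-1 - 7))**2 = ((144 - 60 + I*sqrt(6)) - 18/(-8))**2 = ((84 + I*sqrt(6)) - 1/8*(-18))**2 = ((84 + I*sqrt(6)) + 9/4)**2 = (345/4 + I*sqrt(6))**2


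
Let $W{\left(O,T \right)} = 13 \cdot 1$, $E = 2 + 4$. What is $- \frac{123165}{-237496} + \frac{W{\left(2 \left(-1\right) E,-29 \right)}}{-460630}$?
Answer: $\frac{4052171893}{7814127320} \approx 0.51857$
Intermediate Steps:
$E = 6$
$W{\left(O,T \right)} = 13$
$- \frac{123165}{-237496} + \frac{W{\left(2 \left(-1\right) E,-29 \right)}}{-460630} = - \frac{123165}{-237496} + \frac{13}{-460630} = \left(-123165\right) \left(- \frac{1}{237496}\right) + 13 \left(- \frac{1}{460630}\right) = \frac{17595}{33928} - \frac{13}{460630} = \frac{4052171893}{7814127320}$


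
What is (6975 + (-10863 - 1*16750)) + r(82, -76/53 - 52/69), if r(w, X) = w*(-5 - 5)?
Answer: -21458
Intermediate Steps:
r(w, X) = -10*w (r(w, X) = w*(-10) = -10*w)
(6975 + (-10863 - 1*16750)) + r(82, -76/53 - 52/69) = (6975 + (-10863 - 1*16750)) - 10*82 = (6975 + (-10863 - 16750)) - 820 = (6975 - 27613) - 820 = -20638 - 820 = -21458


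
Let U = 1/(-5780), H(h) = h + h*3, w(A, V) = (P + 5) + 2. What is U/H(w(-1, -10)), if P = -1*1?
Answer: -1/138720 ≈ -7.2088e-6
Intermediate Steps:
P = -1
w(A, V) = 6 (w(A, V) = (-1 + 5) + 2 = 4 + 2 = 6)
H(h) = 4*h (H(h) = h + 3*h = 4*h)
U = -1/5780 ≈ -0.00017301
U/H(w(-1, -10)) = -1/(5780*(4*6)) = -1/5780/24 = -1/5780*1/24 = -1/138720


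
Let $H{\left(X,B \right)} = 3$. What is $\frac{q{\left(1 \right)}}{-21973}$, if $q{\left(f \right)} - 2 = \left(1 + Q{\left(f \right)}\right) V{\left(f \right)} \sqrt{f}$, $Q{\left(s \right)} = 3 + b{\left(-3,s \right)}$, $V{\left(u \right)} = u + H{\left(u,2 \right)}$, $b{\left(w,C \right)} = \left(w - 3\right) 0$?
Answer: $- \frac{18}{21973} \approx -0.00081919$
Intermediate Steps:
$b{\left(w,C \right)} = 0$ ($b{\left(w,C \right)} = \left(-3 + w\right) 0 = 0$)
$V{\left(u \right)} = 3 + u$ ($V{\left(u \right)} = u + 3 = 3 + u$)
$Q{\left(s \right)} = 3$ ($Q{\left(s \right)} = 3 + 0 = 3$)
$q{\left(f \right)} = 2 + \sqrt{f} \left(12 + 4 f\right)$ ($q{\left(f \right)} = 2 + \left(1 + 3\right) \left(3 + f\right) \sqrt{f} = 2 + 4 \left(3 + f\right) \sqrt{f} = 2 + \left(12 + 4 f\right) \sqrt{f} = 2 + \sqrt{f} \left(12 + 4 f\right)$)
$\frac{q{\left(1 \right)}}{-21973} = \frac{2 + 4 \sqrt{1} \left(3 + 1\right)}{-21973} = \left(2 + 4 \cdot 1 \cdot 4\right) \left(- \frac{1}{21973}\right) = \left(2 + 16\right) \left(- \frac{1}{21973}\right) = 18 \left(- \frac{1}{21973}\right) = - \frac{18}{21973}$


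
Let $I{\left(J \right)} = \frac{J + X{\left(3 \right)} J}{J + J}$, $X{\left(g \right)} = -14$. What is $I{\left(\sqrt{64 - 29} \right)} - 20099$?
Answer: $- \frac{40211}{2} \approx -20106.0$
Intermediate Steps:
$I{\left(J \right)} = - \frac{13}{2}$ ($I{\left(J \right)} = \frac{J - 14 J}{J + J} = \frac{\left(-13\right) J}{2 J} = - 13 J \frac{1}{2 J} = - \frac{13}{2}$)
$I{\left(\sqrt{64 - 29} \right)} - 20099 = - \frac{13}{2} - 20099 = - \frac{40211}{2}$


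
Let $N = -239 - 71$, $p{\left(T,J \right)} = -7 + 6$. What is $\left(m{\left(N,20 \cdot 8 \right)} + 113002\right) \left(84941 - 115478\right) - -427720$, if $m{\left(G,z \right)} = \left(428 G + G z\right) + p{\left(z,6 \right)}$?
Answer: $2116000543$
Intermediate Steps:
$p{\left(T,J \right)} = -1$
$N = -310$ ($N = -239 - 71 = -310$)
$m{\left(G,z \right)} = -1 + 428 G + G z$ ($m{\left(G,z \right)} = \left(428 G + G z\right) - 1 = -1 + 428 G + G z$)
$\left(m{\left(N,20 \cdot 8 \right)} + 113002\right) \left(84941 - 115478\right) - -427720 = \left(\left(-1 + 428 \left(-310\right) - 310 \cdot 20 \cdot 8\right) + 113002\right) \left(84941 - 115478\right) - -427720 = \left(\left(-1 - 132680 - 49600\right) + 113002\right) \left(-30537\right) + 427720 = \left(-182281 + 113002\right) \left(-30537\right) + 427720 = \left(-69279\right) \left(-30537\right) + 427720 = 2115572823 + 427720 = 2116000543$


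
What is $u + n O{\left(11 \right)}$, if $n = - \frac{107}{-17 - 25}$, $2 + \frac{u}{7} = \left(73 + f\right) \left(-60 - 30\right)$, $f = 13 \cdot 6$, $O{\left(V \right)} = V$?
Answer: $- \frac{3994871}{42} \approx -95116.0$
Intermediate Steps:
$f = 78$
$u = -95144$ ($u = -14 + 7 \left(73 + 78\right) \left(-60 - 30\right) = -14 + 7 \cdot 151 \left(-90\right) = -14 + 7 \left(-13590\right) = -14 - 95130 = -95144$)
$n = \frac{107}{42}$ ($n = - \frac{107}{-42} = \left(-107\right) \left(- \frac{1}{42}\right) = \frac{107}{42} \approx 2.5476$)
$u + n O{\left(11 \right)} = -95144 + \frac{107}{42} \cdot 11 = -95144 + \frac{1177}{42} = - \frac{3994871}{42}$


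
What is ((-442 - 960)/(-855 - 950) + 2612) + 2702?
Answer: 9593172/1805 ≈ 5314.8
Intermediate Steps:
((-442 - 960)/(-855 - 950) + 2612) + 2702 = (-1402/(-1805) + 2612) + 2702 = (-1402*(-1/1805) + 2612) + 2702 = (1402/1805 + 2612) + 2702 = 4716062/1805 + 2702 = 9593172/1805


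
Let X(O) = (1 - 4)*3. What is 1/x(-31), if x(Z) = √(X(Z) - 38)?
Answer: -I*√47/47 ≈ -0.14586*I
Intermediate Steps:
X(O) = -9 (X(O) = -3*3 = -9)
x(Z) = I*√47 (x(Z) = √(-9 - 38) = √(-47) = I*√47)
1/x(-31) = 1/(I*√47) = -I*√47/47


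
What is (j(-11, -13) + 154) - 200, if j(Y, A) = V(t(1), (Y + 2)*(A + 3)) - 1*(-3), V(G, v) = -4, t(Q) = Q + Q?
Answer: -47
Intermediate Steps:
t(Q) = 2*Q
j(Y, A) = -1 (j(Y, A) = -4 - 1*(-3) = -4 + 3 = -1)
(j(-11, -13) + 154) - 200 = (-1 + 154) - 200 = 153 - 200 = -47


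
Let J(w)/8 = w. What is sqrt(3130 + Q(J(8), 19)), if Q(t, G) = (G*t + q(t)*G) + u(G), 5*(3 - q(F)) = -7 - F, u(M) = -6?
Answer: sqrt(116670)/5 ≈ 68.314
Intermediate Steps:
J(w) = 8*w
q(F) = 22/5 + F/5 (q(F) = 3 - (-7 - F)/5 = 3 + (7/5 + F/5) = 22/5 + F/5)
Q(t, G) = -6 + G*t + G*(22/5 + t/5) (Q(t, G) = (G*t + (22/5 + t/5)*G) - 6 = (G*t + G*(22/5 + t/5)) - 6 = -6 + G*t + G*(22/5 + t/5))
sqrt(3130 + Q(J(8), 19)) = sqrt(3130 + (-6 + (22/5)*19 + (6/5)*19*(8*8))) = sqrt(3130 + (-6 + 418/5 + (6/5)*19*64)) = sqrt(3130 + (-6 + 418/5 + 7296/5)) = sqrt(3130 + 7684/5) = sqrt(23334/5) = sqrt(116670)/5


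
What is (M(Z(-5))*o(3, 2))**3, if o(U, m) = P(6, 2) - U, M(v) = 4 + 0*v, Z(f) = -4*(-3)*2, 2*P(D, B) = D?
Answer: 0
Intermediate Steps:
P(D, B) = D/2
Z(f) = 24 (Z(f) = 12*2 = 24)
M(v) = 4 (M(v) = 4 + 0 = 4)
o(U, m) = 3 - U (o(U, m) = (1/2)*6 - U = 3 - U)
(M(Z(-5))*o(3, 2))**3 = (4*(3 - 1*3))**3 = (4*(3 - 3))**3 = (4*0)**3 = 0**3 = 0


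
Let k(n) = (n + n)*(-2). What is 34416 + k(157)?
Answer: 33788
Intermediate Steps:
k(n) = -4*n (k(n) = (2*n)*(-2) = -4*n)
34416 + k(157) = 34416 - 4*157 = 34416 - 628 = 33788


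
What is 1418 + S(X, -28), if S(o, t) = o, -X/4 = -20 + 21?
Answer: 1414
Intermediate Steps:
X = -4 (X = -4*(-20 + 21) = -4*1 = -4)
1418 + S(X, -28) = 1418 - 4 = 1414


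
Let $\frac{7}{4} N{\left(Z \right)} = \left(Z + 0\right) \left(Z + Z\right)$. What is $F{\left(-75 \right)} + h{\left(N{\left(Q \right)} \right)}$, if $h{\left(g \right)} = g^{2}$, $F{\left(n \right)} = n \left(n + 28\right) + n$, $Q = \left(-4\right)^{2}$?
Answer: $\frac{4363354}{49} \approx 89048.0$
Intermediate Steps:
$Q = 16$
$F{\left(n \right)} = n + n \left(28 + n\right)$ ($F{\left(n \right)} = n \left(28 + n\right) + n = n + n \left(28 + n\right)$)
$N{\left(Z \right)} = \frac{8 Z^{2}}{7}$ ($N{\left(Z \right)} = \frac{4 \left(Z + 0\right) \left(Z + Z\right)}{7} = \frac{4 Z 2 Z}{7} = \frac{4 \cdot 2 Z^{2}}{7} = \frac{8 Z^{2}}{7}$)
$F{\left(-75 \right)} + h{\left(N{\left(Q \right)} \right)} = - 75 \left(29 - 75\right) + \left(\frac{8 \cdot 16^{2}}{7}\right)^{2} = \left(-75\right) \left(-46\right) + \left(\frac{8}{7} \cdot 256\right)^{2} = 3450 + \left(\frac{2048}{7}\right)^{2} = 3450 + \frac{4194304}{49} = \frac{4363354}{49}$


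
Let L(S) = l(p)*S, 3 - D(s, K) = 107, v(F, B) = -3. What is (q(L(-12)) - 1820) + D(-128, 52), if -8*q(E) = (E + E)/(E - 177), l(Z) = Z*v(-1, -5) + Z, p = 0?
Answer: -1924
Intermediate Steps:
l(Z) = -2*Z (l(Z) = Z*(-3) + Z = -3*Z + Z = -2*Z)
D(s, K) = -104 (D(s, K) = 3 - 1*107 = 3 - 107 = -104)
L(S) = 0 (L(S) = (-2*0)*S = 0*S = 0)
q(E) = -E/(4*(-177 + E)) (q(E) = -(E + E)/(8*(E - 177)) = -2*E/(8*(-177 + E)) = -E/(4*(-177 + E)))
(q(L(-12)) - 1820) + D(-128, 52) = (-1*0/(-708 + 4*0) - 1820) - 104 = (-1*0/(-708 + 0) - 1820) - 104 = (-1*0/(-708) - 1820) - 104 = (-1*0*(-1/708) - 1820) - 104 = (0 - 1820) - 104 = -1820 - 104 = -1924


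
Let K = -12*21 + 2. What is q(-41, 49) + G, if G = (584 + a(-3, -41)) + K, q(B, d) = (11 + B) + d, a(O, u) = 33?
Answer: 386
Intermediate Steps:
q(B, d) = 11 + B + d
K = -250 (K = -252 + 2 = -250)
G = 367 (G = (584 + 33) - 250 = 617 - 250 = 367)
q(-41, 49) + G = (11 - 41 + 49) + 367 = 19 + 367 = 386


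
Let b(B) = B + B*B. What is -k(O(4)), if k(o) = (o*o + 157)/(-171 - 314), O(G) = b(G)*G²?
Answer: 102557/485 ≈ 211.46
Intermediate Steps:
b(B) = B + B²
O(G) = G³*(1 + G) (O(G) = (G*(1 + G))*G² = G³*(1 + G))
k(o) = -157/485 - o²/485 (k(o) = (o² + 157)/(-485) = (157 + o²)*(-1/485) = -157/485 - o²/485)
-k(O(4)) = -(-157/485 - 4096*(1 + 4)²/485) = -(-157/485 - (64*5)²/485) = -(-157/485 - 1/485*320²) = -(-157/485 - 1/485*102400) = -(-157/485 - 20480/97) = -1*(-102557/485) = 102557/485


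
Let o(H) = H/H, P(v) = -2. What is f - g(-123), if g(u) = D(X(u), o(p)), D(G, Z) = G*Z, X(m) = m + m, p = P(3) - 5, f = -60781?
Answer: -60535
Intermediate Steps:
p = -7 (p = -2 - 5 = -7)
X(m) = 2*m
o(H) = 1
g(u) = 2*u (g(u) = (2*u)*1 = 2*u)
f - g(-123) = -60781 - 2*(-123) = -60781 - 1*(-246) = -60781 + 246 = -60535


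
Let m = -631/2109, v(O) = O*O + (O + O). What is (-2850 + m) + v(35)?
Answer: -3280126/2109 ≈ -1555.3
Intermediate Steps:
v(O) = O² + 2*O
m = -631/2109 (m = -631*1/2109 = -631/2109 ≈ -0.29919)
(-2850 + m) + v(35) = (-2850 - 631/2109) + 35*(2 + 35) = -6011281/2109 + 35*37 = -6011281/2109 + 1295 = -3280126/2109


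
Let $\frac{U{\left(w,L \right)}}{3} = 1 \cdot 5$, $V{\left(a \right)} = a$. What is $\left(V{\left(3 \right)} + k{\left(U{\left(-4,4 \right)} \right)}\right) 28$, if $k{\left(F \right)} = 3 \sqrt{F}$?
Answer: $84 + 84 \sqrt{15} \approx 409.33$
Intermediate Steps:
$U{\left(w,L \right)} = 15$ ($U{\left(w,L \right)} = 3 \cdot 1 \cdot 5 = 3 \cdot 5 = 15$)
$\left(V{\left(3 \right)} + k{\left(U{\left(-4,4 \right)} \right)}\right) 28 = \left(3 + 3 \sqrt{15}\right) 28 = 84 + 84 \sqrt{15}$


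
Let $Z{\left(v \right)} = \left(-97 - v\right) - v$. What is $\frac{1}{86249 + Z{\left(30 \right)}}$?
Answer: $\frac{1}{86092} \approx 1.1615 \cdot 10^{-5}$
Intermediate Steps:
$Z{\left(v \right)} = -97 - 2 v$
$\frac{1}{86249 + Z{\left(30 \right)}} = \frac{1}{86249 - 157} = \frac{1}{86092}$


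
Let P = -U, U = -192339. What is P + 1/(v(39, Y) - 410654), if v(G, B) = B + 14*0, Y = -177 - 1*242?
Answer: 79065369746/411073 ≈ 1.9234e+5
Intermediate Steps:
Y = -419 (Y = -177 - 242 = -419)
P = 192339 (P = -1*(-192339) = 192339)
v(G, B) = B (v(G, B) = B + 0 = B)
P + 1/(v(39, Y) - 410654) = 192339 + 1/(-419 - 410654) = 192339 + 1/(-411073) = 192339 - 1/411073 = 79065369746/411073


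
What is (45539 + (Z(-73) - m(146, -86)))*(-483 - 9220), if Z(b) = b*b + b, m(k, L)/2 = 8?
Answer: -492708637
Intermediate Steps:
m(k, L) = 16 (m(k, L) = 2*8 = 16)
Z(b) = b + b**2 (Z(b) = b**2 + b = b + b**2)
(45539 + (Z(-73) - m(146, -86)))*(-483 - 9220) = (45539 + (-73*(1 - 73) - 1*16))*(-483 - 9220) = (45539 + (-73*(-72) - 16))*(-9703) = (45539 + (5256 - 16))*(-9703) = (45539 + 5240)*(-9703) = 50779*(-9703) = -492708637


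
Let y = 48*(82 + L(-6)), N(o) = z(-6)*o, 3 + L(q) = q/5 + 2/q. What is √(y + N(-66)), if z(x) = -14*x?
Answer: 2*I*√11410/5 ≈ 42.727*I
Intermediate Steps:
L(q) = -3 + 2/q + q/5 (L(q) = -3 + (q/5 + 2/q) = -3 + (2/q + q/5) = -3 + 2/q + q/5)
N(o) = 84*o (N(o) = (-14*(-6))*o = 84*o)
y = 18592/5 (y = 48*(82 + (-3 + 2/(-6) + (⅕)*(-6))) = 48*(82 + (-3 + 2*(-⅙) - 6/5)) = 48*(82 + (-3 - ⅓ - 6/5)) = 48*(82 - 68/15) = 48*(1162/15) = 18592/5 ≈ 3718.4)
√(y + N(-66)) = √(18592/5 + 84*(-66)) = √(18592/5 - 5544) = √(-9128/5) = 2*I*√11410/5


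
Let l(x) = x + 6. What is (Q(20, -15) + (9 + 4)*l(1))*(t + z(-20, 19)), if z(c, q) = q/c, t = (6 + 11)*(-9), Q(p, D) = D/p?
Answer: -1111519/80 ≈ -13894.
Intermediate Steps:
t = -153 (t = 17*(-9) = -153)
l(x) = 6 + x
(Q(20, -15) + (9 + 4)*l(1))*(t + z(-20, 19)) = (-15/20 + (9 + 4)*(6 + 1))*(-153 + 19/(-20)) = (-15*1/20 + 13*7)*(-153 + 19*(-1/20)) = (-¾ + 91)*(-153 - 19/20) = (361/4)*(-3079/20) = -1111519/80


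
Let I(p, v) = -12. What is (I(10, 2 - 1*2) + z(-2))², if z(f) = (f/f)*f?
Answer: 196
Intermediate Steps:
z(f) = f (z(f) = 1*f = f)
(I(10, 2 - 1*2) + z(-2))² = (-12 - 2)² = (-14)² = 196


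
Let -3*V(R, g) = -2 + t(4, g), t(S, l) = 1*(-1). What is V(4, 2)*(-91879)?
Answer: -91879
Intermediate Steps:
t(S, l) = -1
V(R, g) = 1 (V(R, g) = -(-2 - 1)/3 = -⅓*(-3) = 1)
V(4, 2)*(-91879) = 1*(-91879) = -91879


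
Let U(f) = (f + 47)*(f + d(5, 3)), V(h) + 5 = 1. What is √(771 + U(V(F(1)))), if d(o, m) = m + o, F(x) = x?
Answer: √943 ≈ 30.708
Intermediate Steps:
V(h) = -4 (V(h) = -5 + 1 = -4)
U(f) = (8 + f)*(47 + f) (U(f) = (f + 47)*(f + (3 + 5)) = (47 + f)*(f + 8) = (47 + f)*(8 + f) = (8 + f)*(47 + f))
√(771 + U(V(F(1)))) = √(771 + (376 + (-4)² + 55*(-4))) = √(771 + (376 + 16 - 220)) = √(771 + 172) = √943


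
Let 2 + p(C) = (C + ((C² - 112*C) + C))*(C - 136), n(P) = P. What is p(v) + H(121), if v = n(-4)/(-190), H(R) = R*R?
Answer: 12821047153/857375 ≈ 14954.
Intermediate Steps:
H(R) = R²
v = 2/95 (v = -4/(-190) = -4*(-1/190) = 2/95 ≈ 0.021053)
p(C) = -2 + (-136 + C)*(C² - 110*C) (p(C) = -2 + (C + ((C² - 112*C) + C))*(C - 136) = -2 + (C + (C² - 111*C))*(-136 + C) = -2 + (C² - 110*C)*(-136 + C) = -2 + (-136 + C)*(C² - 110*C))
p(v) + H(121) = (-2 + (2/95)³ - 246*(2/95)² + 14960*(2/95)) + 121² = (-2 + 8/857375 - 246*4/9025 + 5984/19) + 14641 = (-2 + 8/857375 - 984/9025 + 5984/19) + 14641 = 268219778/857375 + 14641 = 12821047153/857375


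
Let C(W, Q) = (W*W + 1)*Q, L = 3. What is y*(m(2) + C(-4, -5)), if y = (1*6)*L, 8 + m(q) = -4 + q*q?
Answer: -1674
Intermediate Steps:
m(q) = -12 + q² (m(q) = -8 + (-4 + q*q) = -8 + (-4 + q²) = -12 + q²)
C(W, Q) = Q*(1 + W²) (C(W, Q) = (W² + 1)*Q = (1 + W²)*Q = Q*(1 + W²))
y = 18 (y = (1*6)*3 = 6*3 = 18)
y*(m(2) + C(-4, -5)) = 18*((-12 + 2²) - 5*(1 + (-4)²)) = 18*((-12 + 4) - 5*(1 + 16)) = 18*(-8 - 5*17) = 18*(-8 - 85) = 18*(-93) = -1674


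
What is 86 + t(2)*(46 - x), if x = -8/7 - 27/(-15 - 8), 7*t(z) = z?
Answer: 111724/1127 ≈ 99.134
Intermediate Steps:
t(z) = z/7
x = 5/161 (x = -8*⅐ - 27/(-23) = -8/7 - 27*(-1/23) = -8/7 + 27/23 = 5/161 ≈ 0.031056)
86 + t(2)*(46 - x) = 86 + ((⅐)*2)*(46 - 1*5/161) = 86 + 2*(46 - 5/161)/7 = 86 + (2/7)*(7401/161) = 86 + 14802/1127 = 111724/1127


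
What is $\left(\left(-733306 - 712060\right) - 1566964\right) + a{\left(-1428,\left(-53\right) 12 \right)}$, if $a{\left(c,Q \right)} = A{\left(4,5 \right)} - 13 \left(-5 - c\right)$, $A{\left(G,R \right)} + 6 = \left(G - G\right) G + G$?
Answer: $-3030831$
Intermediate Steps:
$A{\left(G,R \right)} = -6 + G$ ($A{\left(G,R \right)} = -6 + \left(\left(G - G\right) G + G\right) = -6 + \left(0 G + G\right) = -6 + \left(0 + G\right) = -6 + G$)
$a{\left(c,Q \right)} = 63 + 13 c$ ($a{\left(c,Q \right)} = \left(-6 + 4\right) - 13 \left(-5 - c\right) = -2 + \left(65 + 13 c\right) = 63 + 13 c$)
$\left(\left(-733306 - 712060\right) - 1566964\right) + a{\left(-1428,\left(-53\right) 12 \right)} = \left(\left(-733306 - 712060\right) - 1566964\right) + \left(63 + 13 \left(-1428\right)\right) = \left(\left(-733306 - 712060\right) - 1566964\right) + \left(63 - 18564\right) = \left(-1445366 - 1566964\right) - 18501 = -3012330 - 18501 = -3030831$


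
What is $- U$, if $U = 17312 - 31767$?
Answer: $14455$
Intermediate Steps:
$U = -14455$ ($U = 17312 - 31767 = -14455$)
$- U = \left(-1\right) \left(-14455\right) = 14455$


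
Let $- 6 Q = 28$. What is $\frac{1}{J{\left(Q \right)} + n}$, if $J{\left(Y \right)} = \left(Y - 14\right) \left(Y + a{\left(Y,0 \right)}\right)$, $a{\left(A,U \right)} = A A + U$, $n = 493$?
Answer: $\frac{27}{4687} \approx 0.0057606$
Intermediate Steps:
$a{\left(A,U \right)} = U + A^{2}$ ($a{\left(A,U \right)} = A^{2} + U = U + A^{2}$)
$Q = - \frac{14}{3}$ ($Q = \left(- \frac{1}{6}\right) 28 = - \frac{14}{3} \approx -4.6667$)
$J{\left(Y \right)} = \left(-14 + Y\right) \left(Y + Y^{2}\right)$ ($J{\left(Y \right)} = \left(Y - 14\right) \left(Y + \left(0 + Y^{2}\right)\right) = \left(-14 + Y\right) \left(Y + Y^{2}\right)$)
$\frac{1}{J{\left(Q \right)} + n} = \frac{1}{- \frac{14 \left(-14 + \left(- \frac{14}{3}\right)^{2} - - \frac{182}{3}\right)}{3} + 493} = \frac{1}{- \frac{14 \left(-14 + \frac{196}{9} + \frac{182}{3}\right)}{3} + 493} = \frac{1}{\left(- \frac{14}{3}\right) \frac{616}{9} + 493} = \frac{1}{- \frac{8624}{27} + 493} = \frac{1}{\frac{4687}{27}} = \frac{27}{4687}$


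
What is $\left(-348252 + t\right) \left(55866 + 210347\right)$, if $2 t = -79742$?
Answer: $-103323388199$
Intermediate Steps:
$t = -39871$ ($t = \frac{1}{2} \left(-79742\right) = -39871$)
$\left(-348252 + t\right) \left(55866 + 210347\right) = \left(-348252 - 39871\right) \left(55866 + 210347\right) = \left(-388123\right) 266213 = -103323388199$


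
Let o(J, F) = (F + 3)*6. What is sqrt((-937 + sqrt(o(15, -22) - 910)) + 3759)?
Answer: sqrt(2822 + 32*I) ≈ 53.123 + 0.3012*I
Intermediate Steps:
o(J, F) = 18 + 6*F (o(J, F) = (3 + F)*6 = 18 + 6*F)
sqrt((-937 + sqrt(o(15, -22) - 910)) + 3759) = sqrt((-937 + sqrt((18 + 6*(-22)) - 910)) + 3759) = sqrt((-937 + sqrt((18 - 132) - 910)) + 3759) = sqrt((-937 + sqrt(-114 - 910)) + 3759) = sqrt((-937 + sqrt(-1024)) + 3759) = sqrt((-937 + 32*I) + 3759) = sqrt(2822 + 32*I)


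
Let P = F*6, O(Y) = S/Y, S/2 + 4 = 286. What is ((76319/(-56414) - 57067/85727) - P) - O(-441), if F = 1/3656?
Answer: -481651611516011/649782559718124 ≈ -0.74125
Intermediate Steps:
S = 564 (S = -8 + 2*286 = -8 + 572 = 564)
F = 1/3656 ≈ 0.00027352
O(Y) = 564/Y
P = 3/1828 (P = (1/3656)*6 = 3/1828 ≈ 0.0016411)
((76319/(-56414) - 57067/85727) - P) - O(-441) = ((76319/(-56414) - 57067/85727) - 1*3/1828) - 564/(-441) = ((76319*(-1/56414) - 57067*1/85727) - 3/1828) - 564*(-1)/441 = ((-76319/56414 - 57067/85727) - 3/1828) - 1*(-188/147) = (-9761976651/4836202978 - 3/1828) + 188/147 = -8929700963481/4420289521892 + 188/147 = -481651611516011/649782559718124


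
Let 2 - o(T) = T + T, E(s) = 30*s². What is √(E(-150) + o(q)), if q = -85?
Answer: 2*√168793 ≈ 821.69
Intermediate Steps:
o(T) = 2 - 2*T (o(T) = 2 - (T + T) = 2 - 2*T)
√(E(-150) + o(q)) = √(30*(-150)² + (2 - 2*(-85))) = √(30*22500 + (2 + 170)) = √(675000 + 172) = √675172 = 2*√168793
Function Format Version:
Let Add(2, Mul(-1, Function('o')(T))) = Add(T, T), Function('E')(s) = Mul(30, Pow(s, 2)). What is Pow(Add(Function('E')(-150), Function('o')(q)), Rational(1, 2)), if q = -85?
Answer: Mul(2, Pow(168793, Rational(1, 2))) ≈ 821.69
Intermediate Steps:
Function('o')(T) = Add(2, Mul(-2, T)) (Function('o')(T) = Add(2, Mul(-1, Add(T, T))) = Add(2, Mul(-1, Mul(2, T))) = Add(2, Mul(-2, T)))
Pow(Add(Function('E')(-150), Function('o')(q)), Rational(1, 2)) = Pow(Add(Mul(30, Pow(-150, 2)), Add(2, Mul(-2, -85))), Rational(1, 2)) = Pow(Add(Mul(30, 22500), Add(2, 170)), Rational(1, 2)) = Pow(Add(675000, 172), Rational(1, 2)) = Pow(675172, Rational(1, 2)) = Mul(2, Pow(168793, Rational(1, 2)))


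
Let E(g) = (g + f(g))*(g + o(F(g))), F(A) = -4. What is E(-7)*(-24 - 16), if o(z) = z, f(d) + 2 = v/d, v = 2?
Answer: -28600/7 ≈ -4085.7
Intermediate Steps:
f(d) = -2 + 2/d
E(g) = (-4 + g)*(-2 + g + 2/g) (E(g) = (g + (-2 + 2/g))*(g - 4) = (-2 + g + 2/g)*(-4 + g) = (-4 + g)*(-2 + g + 2/g))
E(-7)*(-24 - 16) = (10 + (-7)² - 8/(-7) - 6*(-7))*(-24 - 16) = (10 + 49 - 8*(-⅐) + 42)*(-40) = (10 + 49 + 8/7 + 42)*(-40) = (715/7)*(-40) = -28600/7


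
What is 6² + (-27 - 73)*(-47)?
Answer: 4736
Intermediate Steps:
6² + (-27 - 73)*(-47) = 36 - 100*(-47) = 36 + 4700 = 4736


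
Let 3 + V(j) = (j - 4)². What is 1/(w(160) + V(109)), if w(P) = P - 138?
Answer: 1/11044 ≈ 9.0547e-5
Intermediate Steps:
V(j) = -3 + (-4 + j)² (V(j) = -3 + (j - 4)² = -3 + (-4 + j)²)
w(P) = -138 + P
1/(w(160) + V(109)) = 1/((-138 + 160) + (-3 + (-4 + 109)²)) = 1/(22 + (-3 + 105²)) = 1/(22 + (-3 + 11025)) = 1/(22 + 11022) = 1/11044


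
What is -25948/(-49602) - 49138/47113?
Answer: -607427476/1168449513 ≈ -0.51986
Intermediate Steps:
-25948/(-49602) - 49138/47113 = -25948*(-1/49602) - 49138*1/47113 = 12974/24801 - 49138/47113 = -607427476/1168449513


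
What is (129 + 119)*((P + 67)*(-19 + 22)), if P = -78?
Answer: -8184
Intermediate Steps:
(129 + 119)*((P + 67)*(-19 + 22)) = (129 + 119)*((-78 + 67)*(-19 + 22)) = 248*(-11*3) = 248*(-33) = -8184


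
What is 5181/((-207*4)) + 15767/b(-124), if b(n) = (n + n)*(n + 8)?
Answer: -11332661/1984992 ≈ -5.7092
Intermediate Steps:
b(n) = 2*n*(8 + n) (b(n) = (2*n)*(8 + n) = 2*n*(8 + n))
5181/((-207*4)) + 15767/b(-124) = 5181/((-207*4)) + 15767/((2*(-124)*(8 - 124))) = 5181/(-828) + 15767/((2*(-124)*(-116))) = 5181*(-1/828) + 15767/28768 = -1727/276 + 15767*(1/28768) = -1727/276 + 15767/28768 = -11332661/1984992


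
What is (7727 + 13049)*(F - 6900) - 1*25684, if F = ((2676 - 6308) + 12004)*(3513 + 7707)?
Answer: 1951426079756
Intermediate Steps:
F = 93933840 (F = (-3632 + 12004)*11220 = 8372*11220 = 93933840)
(7727 + 13049)*(F - 6900) - 1*25684 = (7727 + 13049)*(93933840 - 6900) - 1*25684 = 20776*93926940 - 25684 = 1951426105440 - 25684 = 1951426079756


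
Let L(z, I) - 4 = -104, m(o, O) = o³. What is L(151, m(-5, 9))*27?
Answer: -2700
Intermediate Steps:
L(z, I) = -100 (L(z, I) = 4 - 104 = -100)
L(151, m(-5, 9))*27 = -100*27 = -2700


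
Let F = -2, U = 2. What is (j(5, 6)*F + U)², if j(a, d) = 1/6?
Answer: 25/9 ≈ 2.7778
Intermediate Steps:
j(a, d) = ⅙
(j(5, 6)*F + U)² = ((⅙)*(-2) + 2)² = (-⅓ + 2)² = (5/3)² = 25/9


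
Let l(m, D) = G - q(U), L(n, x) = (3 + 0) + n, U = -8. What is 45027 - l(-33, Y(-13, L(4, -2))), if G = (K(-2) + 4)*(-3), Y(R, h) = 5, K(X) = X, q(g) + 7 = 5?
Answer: 45031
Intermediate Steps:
L(n, x) = 3 + n
q(g) = -2 (q(g) = -7 + 5 = -2)
G = -6 (G = (-2 + 4)*(-3) = 2*(-3) = -6)
l(m, D) = -4 (l(m, D) = -6 - 1*(-2) = -6 + 2 = -4)
45027 - l(-33, Y(-13, L(4, -2))) = 45027 - 1*(-4) = 45027 + 4 = 45031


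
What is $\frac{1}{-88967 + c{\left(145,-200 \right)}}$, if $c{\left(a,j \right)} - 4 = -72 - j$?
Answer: $- \frac{1}{88835} \approx -1.1257 \cdot 10^{-5}$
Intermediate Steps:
$c{\left(a,j \right)} = -68 - j$ ($c{\left(a,j \right)} = 4 - \left(72 + j\right) = -68 - j$)
$\frac{1}{-88967 + c{\left(145,-200 \right)}} = \frac{1}{-88967 - -132} = \frac{1}{-88967 + \left(-68 + 200\right)} = \frac{1}{-88967 + 132} = \frac{1}{-88835} = - \frac{1}{88835}$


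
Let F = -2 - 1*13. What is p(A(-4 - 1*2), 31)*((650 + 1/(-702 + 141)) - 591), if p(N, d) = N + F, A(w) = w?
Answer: -231686/187 ≈ -1239.0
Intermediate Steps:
F = -15 (F = -2 - 13 = -15)
p(N, d) = -15 + N (p(N, d) = N - 15 = -15 + N)
p(A(-4 - 1*2), 31)*((650 + 1/(-702 + 141)) - 591) = (-15 + (-4 - 1*2))*((650 + 1/(-702 + 141)) - 591) = (-15 + (-4 - 2))*((650 + 1/(-561)) - 591) = (-15 - 6)*((650 - 1/561) - 591) = -21*(364649/561 - 591) = -21*33098/561 = -231686/187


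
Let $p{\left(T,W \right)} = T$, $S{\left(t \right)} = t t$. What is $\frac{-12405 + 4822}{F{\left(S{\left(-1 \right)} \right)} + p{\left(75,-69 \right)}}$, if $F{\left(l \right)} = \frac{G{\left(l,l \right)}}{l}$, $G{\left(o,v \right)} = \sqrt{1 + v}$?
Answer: $- \frac{568725}{5623} + \frac{7583 \sqrt{2}}{5623} \approx -99.235$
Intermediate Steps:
$S{\left(t \right)} = t^{2}$
$F{\left(l \right)} = \frac{\sqrt{1 + l}}{l}$
$\frac{-12405 + 4822}{F{\left(S{\left(-1 \right)} \right)} + p{\left(75,-69 \right)}} = \frac{-12405 + 4822}{\frac{\sqrt{1 + \left(-1\right)^{2}}}{\left(-1\right)^{2}} + 75} = - \frac{7583}{\frac{\sqrt{1 + 1}}{1} + 75} = - \frac{7583}{1 \sqrt{2} + 75} = - \frac{7583}{\sqrt{2} + 75} = - \frac{7583}{75 + \sqrt{2}}$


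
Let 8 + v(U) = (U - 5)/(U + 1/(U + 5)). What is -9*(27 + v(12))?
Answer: -36126/205 ≈ -176.22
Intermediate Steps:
v(U) = -8 + (-5 + U)/(U + 1/(5 + U)) (v(U) = -8 + (U - 5)/(U + 1/(U + 5)) = -8 + (-5 + U)/(U + 1/(5 + U)))
-9*(27 + v(12)) = -9*(27 + (-33 - 40*12 - 7*12**2)/(1 + 12**2 + 5*12)) = -9*(27 + (-33 - 480 - 7*144)/(1 + 144 + 60)) = -9*(27 + (-33 - 480 - 1008)/205) = -9*(27 + (1/205)*(-1521)) = -9*(27 - 1521/205) = -9*4014/205 = -36126/205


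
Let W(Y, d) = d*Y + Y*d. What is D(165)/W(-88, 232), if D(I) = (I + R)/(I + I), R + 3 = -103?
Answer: -59/13474560 ≈ -4.3786e-6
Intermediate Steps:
R = -106 (R = -3 - 103 = -106)
D(I) = (-106 + I)/(2*I) (D(I) = (I - 106)/(I + I) = (-106 + I)/((2*I)) = (-106 + I)*(1/(2*I)) = (-106 + I)/(2*I))
W(Y, d) = 2*Y*d (W(Y, d) = Y*d + Y*d = 2*Y*d)
D(165)/W(-88, 232) = ((½)*(-106 + 165)/165)/((2*(-88)*232)) = ((½)*(1/165)*59)/(-40832) = (59/330)*(-1/40832) = -59/13474560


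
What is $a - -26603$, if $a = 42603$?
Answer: $69206$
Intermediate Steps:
$a - -26603 = 42603 - -26603 = 42603 + 26603 = 69206$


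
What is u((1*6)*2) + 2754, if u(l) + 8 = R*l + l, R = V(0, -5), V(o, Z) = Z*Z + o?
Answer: 3058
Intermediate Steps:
V(o, Z) = o + Z² (V(o, Z) = Z² + o = o + Z²)
R = 25 (R = 0 + (-5)² = 0 + 25 = 25)
u(l) = -8 + 26*l (u(l) = -8 + (25*l + l) = -8 + 26*l)
u((1*6)*2) + 2754 = (-8 + 26*((1*6)*2)) + 2754 = (-8 + 26*(6*2)) + 2754 = (-8 + 26*12) + 2754 = (-8 + 312) + 2754 = 304 + 2754 = 3058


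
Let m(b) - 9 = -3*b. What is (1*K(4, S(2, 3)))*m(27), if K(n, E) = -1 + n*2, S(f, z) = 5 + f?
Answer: -504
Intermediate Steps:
m(b) = 9 - 3*b
K(n, E) = -1 + 2*n
(1*K(4, S(2, 3)))*m(27) = (1*(-1 + 2*4))*(9 - 3*27) = (1*(-1 + 8))*(9 - 81) = (1*7)*(-72) = 7*(-72) = -504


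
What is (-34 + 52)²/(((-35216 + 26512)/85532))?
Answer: -1732023/544 ≈ -3183.9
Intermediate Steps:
(-34 + 52)²/(((-35216 + 26512)/85532)) = 18²/((-8704*1/85532)) = 324/(-2176/21383) = 324*(-21383/2176) = -1732023/544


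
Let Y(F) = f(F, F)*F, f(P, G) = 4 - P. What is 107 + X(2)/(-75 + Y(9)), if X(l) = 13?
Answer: 12827/120 ≈ 106.89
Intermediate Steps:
Y(F) = F*(4 - F) (Y(F) = (4 - F)*F = F*(4 - F))
107 + X(2)/(-75 + Y(9)) = 107 + 13/(-75 + 9*(4 - 1*9)) = 107 + 13/(-75 + 9*(4 - 9)) = 107 + 13/(-75 + 9*(-5)) = 107 + 13/(-75 - 45) = 107 + 13/(-120) = 107 + 13*(-1/120) = 107 - 13/120 = 12827/120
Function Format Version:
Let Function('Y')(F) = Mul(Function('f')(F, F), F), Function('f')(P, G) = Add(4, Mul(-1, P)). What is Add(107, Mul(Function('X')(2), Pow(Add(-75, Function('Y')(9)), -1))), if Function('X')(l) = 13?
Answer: Rational(12827, 120) ≈ 106.89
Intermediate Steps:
Function('Y')(F) = Mul(F, Add(4, Mul(-1, F))) (Function('Y')(F) = Mul(Add(4, Mul(-1, F)), F) = Mul(F, Add(4, Mul(-1, F))))
Add(107, Mul(Function('X')(2), Pow(Add(-75, Function('Y')(9)), -1))) = Add(107, Mul(13, Pow(Add(-75, Mul(9, Add(4, Mul(-1, 9)))), -1))) = Add(107, Mul(13, Pow(Add(-75, Mul(9, Add(4, -9))), -1))) = Add(107, Mul(13, Pow(Add(-75, Mul(9, -5)), -1))) = Add(107, Mul(13, Pow(Add(-75, -45), -1))) = Add(107, Mul(13, Pow(-120, -1))) = Add(107, Mul(13, Rational(-1, 120))) = Add(107, Rational(-13, 120)) = Rational(12827, 120)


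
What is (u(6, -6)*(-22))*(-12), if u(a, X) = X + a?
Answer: 0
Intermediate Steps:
(u(6, -6)*(-22))*(-12) = ((-6 + 6)*(-22))*(-12) = (0*(-22))*(-12) = 0*(-12) = 0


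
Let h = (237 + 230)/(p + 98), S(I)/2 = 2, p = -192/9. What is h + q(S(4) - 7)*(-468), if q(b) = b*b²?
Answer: 2907681/230 ≈ 12642.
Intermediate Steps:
p = -64/3 (p = -192*⅑ = -64/3 ≈ -21.333)
S(I) = 4 (S(I) = 2*2 = 4)
q(b) = b³
h = 1401/230 (h = (237 + 230)/(-64/3 + 98) = 467/(230/3) = 467*(3/230) = 1401/230 ≈ 6.0913)
h + q(S(4) - 7)*(-468) = 1401/230 + (4 - 7)³*(-468) = 1401/230 + (-3)³*(-468) = 1401/230 - 27*(-468) = 1401/230 + 12636 = 2907681/230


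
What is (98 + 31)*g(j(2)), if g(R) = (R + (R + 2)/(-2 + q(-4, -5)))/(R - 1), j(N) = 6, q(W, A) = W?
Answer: 602/5 ≈ 120.40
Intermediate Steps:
g(R) = (-⅓ + 5*R/6)/(-1 + R) (g(R) = (R + (R + 2)/(-2 - 4))/(R - 1) = (R + (2 + R)/(-6))/(-1 + R) = (R + (2 + R)*(-⅙))/(-1 + R) = (R + (-⅓ - R/6))/(-1 + R) = (-⅓ + 5*R/6)/(-1 + R))
(98 + 31)*g(j(2)) = (98 + 31)*((2 - 5*6)/(6*(1 - 1*6))) = 129*((2 - 30)/(6*(1 - 6))) = 129*((⅙)*(-28)/(-5)) = 129*((⅙)*(-⅕)*(-28)) = 129*(14/15) = 602/5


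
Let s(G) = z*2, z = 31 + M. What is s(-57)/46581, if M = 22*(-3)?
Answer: -70/46581 ≈ -0.0015028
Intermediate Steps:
M = -66
z = -35 (z = 31 - 66 = -35)
s(G) = -70 (s(G) = -35*2 = -70)
s(-57)/46581 = -70/46581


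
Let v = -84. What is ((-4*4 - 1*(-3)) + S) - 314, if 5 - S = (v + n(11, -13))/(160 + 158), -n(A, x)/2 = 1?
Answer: -51155/159 ≈ -321.73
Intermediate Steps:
n(A, x) = -2 (n(A, x) = -2*1 = -2)
S = 838/159 (S = 5 - (-84 - 2)/(160 + 158) = 5 - (-86)/318 = 5 - 1*(-43/159) = 5 + 43/159 = 838/159 ≈ 5.2704)
((-4*4 - 1*(-3)) + S) - 314 = ((-4*4 - 1*(-3)) + 838/159) - 314 = ((-16 + 3) + 838/159) - 314 = (-13 + 838/159) - 314 = -1229/159 - 314 = -51155/159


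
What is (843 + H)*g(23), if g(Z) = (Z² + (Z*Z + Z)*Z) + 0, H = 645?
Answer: 19678800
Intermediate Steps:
g(Z) = Z² + Z*(Z + Z²) (g(Z) = (Z² + (Z² + Z)*Z) + 0 = (Z² + (Z + Z²)*Z) + 0 = (Z² + Z*(Z + Z²)) + 0 = Z² + Z*(Z + Z²))
(843 + H)*g(23) = (843 + 645)*(23²*(2 + 23)) = 1488*(529*25) = 1488*13225 = 19678800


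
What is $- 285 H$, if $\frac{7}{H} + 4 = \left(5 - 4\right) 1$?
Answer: $665$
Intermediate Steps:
$H = - \frac{7}{3}$ ($H = \frac{7}{-4 + \left(5 - 4\right) 1} = \frac{7}{-4 + 1 \cdot 1} = \frac{7}{-4 + 1} = \frac{7}{-3} = 7 \left(- \frac{1}{3}\right) = - \frac{7}{3} \approx -2.3333$)
$- 285 H = \left(-285\right) \left(- \frac{7}{3}\right) = 665$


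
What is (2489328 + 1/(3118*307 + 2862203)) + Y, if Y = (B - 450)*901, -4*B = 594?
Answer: 14896380389213/7638858 ≈ 1.9501e+6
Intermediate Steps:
B = -297/2 (B = -¼*594 = -297/2 ≈ -148.50)
Y = -1078497/2 (Y = (-297/2 - 450)*901 = -1197/2*901 = -1078497/2 ≈ -5.3925e+5)
(2489328 + 1/(3118*307 + 2862203)) + Y = (2489328 + 1/(3118*307 + 2862203)) - 1078497/2 = (2489328 + 1/(957226 + 2862203)) - 1078497/2 = (2489328 + 1/3819429) - 1078497/2 = 9507811553713/3819429 - 1078497/2 = 14896380389213/7638858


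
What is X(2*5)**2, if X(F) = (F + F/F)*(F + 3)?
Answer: 20449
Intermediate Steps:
X(F) = (1 + F)*(3 + F) (X(F) = (F + 1)*(3 + F) = (1 + F)*(3 + F))
X(2*5)**2 = (3 + (2*5)**2 + 4*(2*5))**2 = (3 + 10**2 + 4*10)**2 = (3 + 100 + 40)**2 = 143**2 = 20449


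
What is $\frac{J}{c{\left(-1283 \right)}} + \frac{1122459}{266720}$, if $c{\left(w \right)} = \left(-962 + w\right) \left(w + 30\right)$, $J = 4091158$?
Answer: $\frac{169946159675}{30011174368} \approx 5.6628$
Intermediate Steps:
$c{\left(w \right)} = \left(-962 + w\right) \left(30 + w\right)$
$\frac{J}{c{\left(-1283 \right)}} + \frac{1122459}{266720} = \frac{4091158}{-28860 + \left(-1283\right)^{2} - -1195756} + \frac{1122459}{266720} = \frac{4091158}{-28860 + 1646089 + 1195756} + 1122459 \cdot \frac{1}{266720} = \frac{4091158}{2812985} + \frac{1122459}{266720} = \frac{169946159675}{30011174368}$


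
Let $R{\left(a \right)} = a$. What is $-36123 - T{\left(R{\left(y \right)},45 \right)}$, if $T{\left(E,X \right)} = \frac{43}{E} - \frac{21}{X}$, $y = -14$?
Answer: $- \frac{7585087}{210} \approx -36119.0$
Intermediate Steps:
$T{\left(E,X \right)} = - \frac{21}{X} + \frac{43}{E}$
$-36123 - T{\left(R{\left(y \right)},45 \right)} = -36123 - \left(- \frac{21}{45} + \frac{43}{-14}\right) = -36123 - \left(\left(-21\right) \frac{1}{45} + 43 \left(- \frac{1}{14}\right)\right) = -36123 - \left(- \frac{7}{15} - \frac{43}{14}\right) = -36123 - - \frac{743}{210} = -36123 + \frac{743}{210} = - \frac{7585087}{210}$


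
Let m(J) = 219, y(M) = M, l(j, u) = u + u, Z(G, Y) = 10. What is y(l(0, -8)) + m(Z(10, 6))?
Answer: 203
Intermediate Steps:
l(j, u) = 2*u
y(l(0, -8)) + m(Z(10, 6)) = 2*(-8) + 219 = -16 + 219 = 203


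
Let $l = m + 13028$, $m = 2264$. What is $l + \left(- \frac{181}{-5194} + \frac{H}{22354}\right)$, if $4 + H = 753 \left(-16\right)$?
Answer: $\frac{887722368689}{58053338} \approx 15292.0$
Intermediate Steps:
$l = 15292$ ($l = 2264 + 13028 = 15292$)
$H = -12052$ ($H = -4 + 753 \left(-16\right) = -4 - 12048 = -12052$)
$l + \left(- \frac{181}{-5194} + \frac{H}{22354}\right) = 15292 - \left(- \frac{181}{5194} + \frac{6026}{11177}\right) = 15292 - \frac{29276007}{58053338} = \frac{887722368689}{58053338}$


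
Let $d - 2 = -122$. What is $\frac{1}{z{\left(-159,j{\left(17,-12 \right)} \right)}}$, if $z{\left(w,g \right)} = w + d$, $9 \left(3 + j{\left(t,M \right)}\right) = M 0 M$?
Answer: $- \frac{1}{279} \approx -0.0035842$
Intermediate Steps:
$d = -120$ ($d = 2 - 122 = -120$)
$j{\left(t,M \right)} = -3$ ($j{\left(t,M \right)} = -3 + \frac{M 0 M}{9} = -3 + \frac{0 M}{9} = -3 + \frac{1}{9} \cdot 0 = -3 + 0 = -3$)
$z{\left(w,g \right)} = -120 + w$ ($z{\left(w,g \right)} = w - 120 = -120 + w$)
$\frac{1}{z{\left(-159,j{\left(17,-12 \right)} \right)}} = \frac{1}{-120 - 159} = \frac{1}{-279} = - \frac{1}{279}$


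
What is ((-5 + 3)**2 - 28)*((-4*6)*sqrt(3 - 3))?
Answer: 0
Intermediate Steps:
((-5 + 3)**2 - 28)*((-4*6)*sqrt(3 - 3)) = ((-2)**2 - 28)*(-24*sqrt(0)) = (4 - 28)*(-24*0) = -24*0 = 0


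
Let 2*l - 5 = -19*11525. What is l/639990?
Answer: -2433/14222 ≈ -0.17107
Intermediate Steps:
l = -109485 (l = 5/2 + (-19*11525)/2 = 5/2 + (½)*(-218975) = 5/2 - 218975/2 = -109485)
l/639990 = -109485/639990 = -109485*1/639990 = -2433/14222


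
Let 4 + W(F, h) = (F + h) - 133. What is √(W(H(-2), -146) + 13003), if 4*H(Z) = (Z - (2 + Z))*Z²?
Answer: √12718 ≈ 112.77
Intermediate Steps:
H(Z) = -Z²/2 (H(Z) = ((Z - (2 + Z))*Z²)/4 = ((Z + (-2 - Z))*Z²)/4 = (-2*Z²)/4 = -Z²/2)
W(F, h) = -137 + F + h (W(F, h) = -4 + ((F + h) - 133) = -4 + (-133 + F + h) = -137 + F + h)
√(W(H(-2), -146) + 13003) = √((-137 - ½*(-2)² - 146) + 13003) = √((-137 - ½*4 - 146) + 13003) = √((-137 - 2 - 146) + 13003) = √(-285 + 13003) = √12718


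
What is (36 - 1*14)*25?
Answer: 550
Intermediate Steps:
(36 - 1*14)*25 = (36 - 14)*25 = 22*25 = 550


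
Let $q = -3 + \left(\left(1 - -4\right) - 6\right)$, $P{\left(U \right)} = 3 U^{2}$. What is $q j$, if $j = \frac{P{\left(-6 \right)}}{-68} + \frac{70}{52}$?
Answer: $\frac{214}{221} \approx 0.96833$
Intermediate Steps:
$q = -4$ ($q = -3 + \left(\left(1 + 4\right) - 6\right) = -3 + \left(5 - 6\right) = -3 - 1 = -4$)
$j = - \frac{107}{442}$ ($j = \frac{3 \left(-6\right)^{2}}{-68} + \frac{70}{52} = 3 \cdot 36 \left(- \frac{1}{68}\right) + 70 \cdot \frac{1}{52} = 108 \left(- \frac{1}{68}\right) + \frac{35}{26} = - \frac{27}{17} + \frac{35}{26} = - \frac{107}{442} \approx -0.24208$)
$q j = \left(-4\right) \left(- \frac{107}{442}\right) = \frac{214}{221}$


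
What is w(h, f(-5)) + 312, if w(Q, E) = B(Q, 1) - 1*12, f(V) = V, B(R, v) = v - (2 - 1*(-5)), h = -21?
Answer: 294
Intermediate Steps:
B(R, v) = -7 + v (B(R, v) = v - (2 + 5) = v - 1*7 = v - 7 = -7 + v)
w(Q, E) = -18 (w(Q, E) = (-7 + 1) - 1*12 = -6 - 12 = -18)
w(h, f(-5)) + 312 = -18 + 312 = 294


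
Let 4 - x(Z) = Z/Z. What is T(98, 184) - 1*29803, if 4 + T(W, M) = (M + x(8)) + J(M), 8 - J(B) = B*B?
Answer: -63468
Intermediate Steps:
x(Z) = 3 (x(Z) = 4 - Z/Z = 4 - 1*1 = 4 - 1 = 3)
J(B) = 8 - B² (J(B) = 8 - B*B = 8 - B²)
T(W, M) = 7 + M - M² (T(W, M) = -4 + ((M + 3) + (8 - M²)) = -4 + ((3 + M) + (8 - M²)) = -4 + (11 + M - M²) = 7 + M - M²)
T(98, 184) - 1*29803 = (7 + 184 - 1*184²) - 1*29803 = (7 + 184 - 1*33856) - 29803 = (7 + 184 - 33856) - 29803 = -33665 - 29803 = -63468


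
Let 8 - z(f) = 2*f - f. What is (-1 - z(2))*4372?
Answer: -30604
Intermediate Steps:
z(f) = 8 - f (z(f) = 8 - (2*f - f) = 8 - f)
(-1 - z(2))*4372 = (-1 - (8 - 1*2))*4372 = (-1 - (8 - 2))*4372 = (-1 - 1*6)*4372 = (-1 - 6)*4372 = -7*4372 = -30604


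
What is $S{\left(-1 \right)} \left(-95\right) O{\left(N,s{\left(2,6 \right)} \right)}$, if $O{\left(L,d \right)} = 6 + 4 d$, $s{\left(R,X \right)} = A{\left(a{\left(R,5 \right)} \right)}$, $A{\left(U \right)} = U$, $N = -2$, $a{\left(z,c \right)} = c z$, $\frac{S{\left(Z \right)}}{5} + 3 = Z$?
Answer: $87400$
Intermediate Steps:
$S{\left(Z \right)} = -15 + 5 Z$
$s{\left(R,X \right)} = 5 R$
$S{\left(-1 \right)} \left(-95\right) O{\left(N,s{\left(2,6 \right)} \right)} = \left(-15 + 5 \left(-1\right)\right) \left(-95\right) \left(6 + 4 \cdot 5 \cdot 2\right) = \left(-15 - 5\right) \left(-95\right) \left(6 + 4 \cdot 10\right) = \left(-20\right) \left(-95\right) \left(6 + 40\right) = 1900 \cdot 46 = 87400$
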